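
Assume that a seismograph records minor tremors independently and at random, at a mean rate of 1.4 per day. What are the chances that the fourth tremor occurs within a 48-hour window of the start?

0.3081

Over the interval, μ = 1.4 × 2 = 2.8 (a 48-hour window = 2 days).
The fourth arrival falls in the interval iff at least 4 events occur there: P(S_4 ≤ t) = P(N ≥ 4) = 1 − P(N ≤ 3) ≈ 0.3081.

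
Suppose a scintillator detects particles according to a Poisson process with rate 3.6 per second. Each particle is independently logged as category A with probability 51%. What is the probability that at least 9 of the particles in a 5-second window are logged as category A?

0.5678

Thinning: the particles that are logged as category A themselves form a Poisson process with rate 0.51 × 3.6 = 1.836 per second.
Over the interval, μ = 1.836 × 5 = 9.18 (a 5-second window = 5 seconds).
P(N ≥ 9) = 1 − P(N ≤ 8) ≈ 0.5678.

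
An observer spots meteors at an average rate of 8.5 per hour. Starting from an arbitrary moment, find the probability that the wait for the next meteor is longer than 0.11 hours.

0.3926

The wait for the next event is exponential with rate λ = 8.5 per hour.
P(T > 0.11) = e^(−λt) = e^(−8.5 × 0.11) = e^(−0.935) ≈ 0.3926.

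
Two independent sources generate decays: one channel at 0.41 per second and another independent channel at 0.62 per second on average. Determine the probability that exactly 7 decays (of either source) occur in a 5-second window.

Independent Poisson processes superpose: combined rate λ = 0.41 + 0.62 = 1.03 per second.
Over the interval, μ = 1.03 × 5 = 5.15 (a 5-second window = 5 seconds).
P(N = 7) = e^(−5.15) · 5.15^7/7! ≈ 0.1106.

0.1106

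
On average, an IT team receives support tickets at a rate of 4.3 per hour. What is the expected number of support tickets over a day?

103.2

E[N] = λt = 4.3 × 24 = 103.2 (a day = 24 hours).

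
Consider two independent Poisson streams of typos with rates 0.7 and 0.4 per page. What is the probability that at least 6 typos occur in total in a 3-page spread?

0.1171

Independent Poisson processes superpose: combined rate λ = 0.7 + 0.4 = 1.1 per page.
Over the interval, μ = 1.1 × 3 = 3.3 (a 3-page spread = 3 pages).
P(N ≥ 6) = 1 − P(N ≤ 5) ≈ 0.1171.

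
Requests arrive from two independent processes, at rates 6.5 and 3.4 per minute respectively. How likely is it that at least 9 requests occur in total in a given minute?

Independent Poisson processes superpose: combined rate λ = 6.5 + 3.4 = 9.9 per minute.
So μ = 9.9.
P(N ≥ 9) = 1 − P(N ≤ 8) ≈ 0.6558.

0.6558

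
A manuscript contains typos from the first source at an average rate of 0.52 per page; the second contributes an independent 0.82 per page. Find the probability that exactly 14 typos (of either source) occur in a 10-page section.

0.1046

Independent Poisson processes superpose: combined rate λ = 0.52 + 0.82 = 1.34 per page.
Over the interval, μ = 1.34 × 10 = 13.4 (a 10-page section = 10 pages).
P(N = 14) = e^(−13.4) · 13.4^14/14! ≈ 0.1046.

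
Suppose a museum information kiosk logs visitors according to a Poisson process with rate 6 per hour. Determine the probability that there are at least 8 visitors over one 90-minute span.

Over the interval, μ = 6 × 1.5 = 9 (a 90-minute span = 1.5 hours).
P(N ≥ 8) = 1 − P(N ≤ 7) = 1 − Σ_{j=0}^{7} e^(−μ) μ^j/j! ≈ 0.6761.

0.6761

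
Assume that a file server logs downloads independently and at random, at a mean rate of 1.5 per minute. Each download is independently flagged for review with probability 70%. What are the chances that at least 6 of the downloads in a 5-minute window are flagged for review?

0.4278

Thinning: the downloads that are flagged for review themselves form a Poisson process with rate 0.7 × 1.5 = 1.05 per minute.
Over the interval, μ = 1.05 × 5 = 5.25 (a 5-minute window = 5 minutes).
P(N ≥ 6) = 1 − P(N ≤ 5) ≈ 0.4278.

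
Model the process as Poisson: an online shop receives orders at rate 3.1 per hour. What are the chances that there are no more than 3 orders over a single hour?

With mean μ = 3.1 per hour,
P(N ≤ 3) = Σ_{j=0}^{3} e^(−μ) μ^j/j! ≈ 0.6248.

0.6248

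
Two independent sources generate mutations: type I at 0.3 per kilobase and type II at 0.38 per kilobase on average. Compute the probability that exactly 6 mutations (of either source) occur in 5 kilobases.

Independent Poisson processes superpose: combined rate λ = 0.3 + 0.38 = 0.68 per kilobase.
Over the interval, μ = 0.68 × 5 = 3.4 (5 kilobases).
P(N = 6) = e^(−3.4) · 3.4^6/6! ≈ 0.0716.

0.0716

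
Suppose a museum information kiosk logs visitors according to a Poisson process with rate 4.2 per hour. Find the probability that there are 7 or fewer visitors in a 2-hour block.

Over the interval, μ = 4.2 × 2 = 8.4 (a 2-hour block = 2 hours).
P(N ≤ 7) = Σ_{j=0}^{7} e^(−μ) μ^j/j! ≈ 0.3987.

0.3987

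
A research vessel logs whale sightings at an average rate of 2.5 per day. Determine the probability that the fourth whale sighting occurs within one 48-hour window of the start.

Over the interval, μ = 2.5 × 2 = 5 (a 48-hour window = 2 days).
The fourth arrival falls in the interval iff at least 4 events occur there: P(S_4 ≤ t) = P(N ≥ 4) = 1 − P(N ≤ 3) ≈ 0.7350.

0.7350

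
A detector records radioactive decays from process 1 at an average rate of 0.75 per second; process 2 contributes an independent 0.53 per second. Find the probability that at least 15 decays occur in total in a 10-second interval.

Independent Poisson processes superpose: combined rate λ = 0.75 + 0.53 = 1.28 per second.
Over the interval, μ = 1.28 × 10 = 12.8 (a 10-second interval = 10 seconds).
P(N ≥ 15) = 1 − P(N ≤ 14) ≈ 0.3046.

0.3046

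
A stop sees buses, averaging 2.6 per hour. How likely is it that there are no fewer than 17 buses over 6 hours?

Over the interval, μ = 2.6 × 6 = 15.6 (6 hours).
P(N ≥ 17) = 1 − P(N ≤ 16) = 1 − Σ_{j=0}^{16} e^(−μ) μ^j/j! ≈ 0.3944.

0.3944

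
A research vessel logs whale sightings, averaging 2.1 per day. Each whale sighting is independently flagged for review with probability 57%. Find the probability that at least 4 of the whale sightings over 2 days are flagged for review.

Thinning: the whale sightings that are flagged for review themselves form a Poisson process with rate 0.57 × 2.1 = 1.197 per day.
Over the interval, μ = 1.197 × 2 = 2.394 (2 days).
P(N ≥ 4) = 1 − P(N ≤ 3) ≈ 0.2200.

0.2200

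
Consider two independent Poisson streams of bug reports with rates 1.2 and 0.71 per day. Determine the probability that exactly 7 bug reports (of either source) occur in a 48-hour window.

0.0516

Independent Poisson processes superpose: combined rate λ = 1.2 + 0.71 = 1.91 per day.
Over the interval, μ = 1.91 × 2 = 3.82 (a 48-hour window = 2 days).
P(N = 7) = e^(−3.82) · 3.82^7/7! ≈ 0.0516.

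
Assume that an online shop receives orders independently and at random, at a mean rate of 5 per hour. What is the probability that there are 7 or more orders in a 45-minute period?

Over the interval, μ = 5 × 0.75 = 3.75 (a 45-minute period = 0.75 hours).
P(N ≥ 7) = 1 − P(N ≤ 6) = 1 − Σ_{j=0}^{6} e^(−μ) μ^j/j! ≈ 0.0863.

0.0863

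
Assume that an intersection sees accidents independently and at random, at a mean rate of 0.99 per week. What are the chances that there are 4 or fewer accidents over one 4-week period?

0.6367

Over the interval, μ = 0.99 × 4 = 3.96 (a 4-week period = 4 weeks).
P(N ≤ 4) = Σ_{j=0}^{4} e^(−μ) μ^j/j! ≈ 0.6367.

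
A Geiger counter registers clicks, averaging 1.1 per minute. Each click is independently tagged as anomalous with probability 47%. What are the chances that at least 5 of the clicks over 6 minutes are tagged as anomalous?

0.2022

Thinning: the clicks that are tagged as anomalous themselves form a Poisson process with rate 0.47 × 1.1 = 0.517 per minute.
Over the interval, μ = 0.517 × 6 = 3.102 (6 minutes).
P(N ≥ 5) = 1 − P(N ≤ 4) ≈ 0.2022.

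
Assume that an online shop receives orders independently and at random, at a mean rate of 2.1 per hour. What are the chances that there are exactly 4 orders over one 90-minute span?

Over the interval, μ = 2.1 × 1.5 = 3.15 (a 90-minute span = 1.5 hours).
P(N = 4) = e^(−μ) μ^4/4! = e^(−3.15) · 3.15^4/24 ≈ 0.1758.

0.1758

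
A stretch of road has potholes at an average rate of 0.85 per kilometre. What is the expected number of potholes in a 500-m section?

0.425

E[N] = λt = 0.85 × 0.5 = 0.425 (a 500-m section = 0.5 kilometres).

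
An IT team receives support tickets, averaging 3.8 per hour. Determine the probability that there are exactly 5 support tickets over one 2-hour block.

0.1057

Over the interval, μ = 3.8 × 2 = 7.6 (a 2-hour block = 2 hours).
P(N = 5) = e^(−μ) μ^5/5! = e^(−7.6) · 7.6^5/120 ≈ 0.1057.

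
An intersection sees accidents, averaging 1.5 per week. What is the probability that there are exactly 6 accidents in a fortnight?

0.0504

Over the interval, μ = 1.5 × 2 = 3 (a fortnight = 2 weeks).
P(N = 6) = e^(−μ) μ^6/6! = e^(−3) · 3^6/720 ≈ 0.0504.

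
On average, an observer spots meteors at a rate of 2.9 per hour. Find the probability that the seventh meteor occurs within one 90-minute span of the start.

0.1502

Over the interval, μ = 2.9 × 1.5 = 4.35 (a 90-minute span = 1.5 hours).
The seventh arrival falls in the interval iff at least 7 events occur there: P(S_7 ≤ t) = P(N ≥ 7) = 1 − P(N ≤ 6) ≈ 0.1502.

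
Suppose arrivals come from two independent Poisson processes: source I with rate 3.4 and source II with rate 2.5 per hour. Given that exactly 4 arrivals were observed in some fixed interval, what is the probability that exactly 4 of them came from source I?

0.1103

Given the total, each event is independently from source I with probability p = λ_I/(λ_I+λ_II) = 3.4/5.9 ≈ 0.5763.
So K ~ Binomial(4, 3.4/5.9): P(K = 4) = C(4,4) · (3.4/5.9)^4 · (2.5/5.9)^0 ≈ 0.1103.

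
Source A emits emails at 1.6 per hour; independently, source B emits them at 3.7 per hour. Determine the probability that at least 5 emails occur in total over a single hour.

Independent Poisson processes superpose: combined rate λ = 1.6 + 3.7 = 5.3 per hour.
So μ = 5.3.
P(N ≥ 5) = 1 − P(N ≤ 4) ≈ 0.6105.

0.6105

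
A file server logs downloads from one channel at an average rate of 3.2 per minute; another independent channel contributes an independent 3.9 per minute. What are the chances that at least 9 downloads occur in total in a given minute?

0.2840

Independent Poisson processes superpose: combined rate λ = 3.2 + 3.9 = 7.1 per minute.
So μ = 7.1.
P(N ≥ 9) = 1 − P(N ≤ 8) ≈ 0.2840.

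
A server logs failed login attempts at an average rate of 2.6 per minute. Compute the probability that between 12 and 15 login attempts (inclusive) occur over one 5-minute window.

0.4104

Over the interval, μ = 2.6 × 5 = 13 (a 5-minute window = 5 minutes).
P(12 ≤ N ≤ 15) = Σ_{j=12}^{15} e^(−13) · 13^j/j! ≈ 0.4104.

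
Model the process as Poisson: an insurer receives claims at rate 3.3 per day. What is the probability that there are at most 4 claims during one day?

With mean μ = 3.3 per day,
P(N ≤ 4) = Σ_{j=0}^{4} e^(−μ) μ^j/j! ≈ 0.7626.

0.7626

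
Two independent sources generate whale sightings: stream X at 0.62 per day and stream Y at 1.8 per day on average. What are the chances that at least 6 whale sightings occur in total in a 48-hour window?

Independent Poisson processes superpose: combined rate λ = 0.62 + 1.8 = 2.42 per day.
Over the interval, μ = 2.42 × 2 = 4.84 (a 48-hour window = 2 days).
P(N ≥ 6) = 1 − P(N ≤ 5) ≈ 0.3560.

0.3560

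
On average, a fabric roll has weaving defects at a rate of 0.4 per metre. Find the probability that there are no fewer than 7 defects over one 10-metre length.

0.1107

Over the interval, μ = 0.4 × 10 = 4 (a 10-metre length = 10 metres).
P(N ≥ 7) = 1 − P(N ≤ 6) = 1 − Σ_{j=0}^{6} e^(−μ) μ^j/j! ≈ 0.1107.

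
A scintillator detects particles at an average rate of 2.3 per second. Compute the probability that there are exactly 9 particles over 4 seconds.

0.1315

Over the interval, μ = 2.3 × 4 = 9.2 (4 seconds).
P(N = 9) = e^(−μ) μ^9/9! = e^(−9.2) · 9.2^9/362880 ≈ 0.1315.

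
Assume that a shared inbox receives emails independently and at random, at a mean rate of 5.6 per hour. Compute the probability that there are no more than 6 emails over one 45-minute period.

0.8675

Over the interval, μ = 5.6 × 0.75 = 4.2 (a 45-minute period = 0.75 hours).
P(N ≤ 6) = Σ_{j=0}^{6} e^(−μ) μ^j/j! ≈ 0.8675.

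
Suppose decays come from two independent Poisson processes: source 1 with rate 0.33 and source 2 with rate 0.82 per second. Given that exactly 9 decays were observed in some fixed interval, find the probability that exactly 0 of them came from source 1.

0.0476

Given the total, each event is independently from source 1 with probability p = λ_1/(λ_1+λ_2) = 0.33/1.15 ≈ 0.2870.
So K ~ Binomial(9, 0.33/1.15): P(K = 0) = C(9,0) · (0.33/1.15)^0 · (0.82/1.15)^9 ≈ 0.0476.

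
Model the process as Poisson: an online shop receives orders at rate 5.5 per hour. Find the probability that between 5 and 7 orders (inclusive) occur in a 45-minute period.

0.3366

Over the interval, μ = 5.5 × 0.75 = 4.125 (a 45-minute period = 0.75 hours).
P(5 ≤ N ≤ 7) = Σ_{j=5}^{7} e^(−4.125) · 4.125^j/j! ≈ 0.3366.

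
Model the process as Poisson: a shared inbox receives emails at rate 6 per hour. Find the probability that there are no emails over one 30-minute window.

0.0498

Over the interval, μ = 6 × 0.5 = 3 (a 30-minute window = 0.5 hours).
P(N = 0) = e^(−μ) μ^0/0! = e^(−3) · 3^0/1 ≈ 0.0498.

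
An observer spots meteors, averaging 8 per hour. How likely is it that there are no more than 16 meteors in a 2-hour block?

Over the interval, μ = 8 × 2 = 16 (a 2-hour block = 2 hours).
P(N ≤ 16) = Σ_{j=0}^{16} e^(−μ) μ^j/j! ≈ 0.5660.

0.5660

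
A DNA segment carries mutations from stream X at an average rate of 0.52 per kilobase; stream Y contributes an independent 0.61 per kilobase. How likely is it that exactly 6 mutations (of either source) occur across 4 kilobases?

Independent Poisson processes superpose: combined rate λ = 0.52 + 0.61 = 1.13 per kilobase.
Over the interval, μ = 1.13 × 4 = 4.52 (4 kilobases).
P(N = 6) = e^(−4.52) · 4.52^6/6! ≈ 0.1290.

0.1290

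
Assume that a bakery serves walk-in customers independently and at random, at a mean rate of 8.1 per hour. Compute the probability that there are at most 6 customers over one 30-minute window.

0.8841

Over the interval, μ = 8.1 × 0.5 = 4.05 (a 30-minute window = 0.5 hours).
P(N ≤ 6) = Σ_{j=0}^{6} e^(−μ) μ^j/j! ≈ 0.8841.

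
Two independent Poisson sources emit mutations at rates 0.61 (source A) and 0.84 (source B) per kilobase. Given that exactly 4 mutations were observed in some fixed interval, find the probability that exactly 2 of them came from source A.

0.3564

Given the total, each event is independently from source A with probability p = λ_A/(λ_A+λ_B) = 0.61/1.45 ≈ 0.4207.
So K ~ Binomial(4, 0.61/1.45): P(K = 2) = C(4,2) · (0.61/1.45)^2 · (0.84/1.45)^2 ≈ 0.3564.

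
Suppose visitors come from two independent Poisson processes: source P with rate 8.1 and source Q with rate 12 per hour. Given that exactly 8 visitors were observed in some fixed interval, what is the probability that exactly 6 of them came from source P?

0.0427

Given the total, each event is independently from source P with probability p = λ_P/(λ_P+λ_Q) = 8.1/20.1 ≈ 0.4030.
So K ~ Binomial(8, 8.1/20.1): P(K = 6) = C(8,6) · (8.1/20.1)^6 · (12/20.1)^2 ≈ 0.0427.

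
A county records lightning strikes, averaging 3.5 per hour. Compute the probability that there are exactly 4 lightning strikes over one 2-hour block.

Over the interval, μ = 3.5 × 2 = 7 (a 2-hour block = 2 hours).
P(N = 4) = e^(−μ) μ^4/4! = e^(−7) · 7^4/24 ≈ 0.0912.

0.0912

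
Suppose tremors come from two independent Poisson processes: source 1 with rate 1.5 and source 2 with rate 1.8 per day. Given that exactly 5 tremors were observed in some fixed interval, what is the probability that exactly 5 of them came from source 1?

Given the total, each event is independently from source 1 with probability p = λ_1/(λ_1+λ_2) = 1.5/3.3 ≈ 0.4545.
So K ~ Binomial(5, 1.5/3.3): P(K = 5) = C(5,5) · (1.5/3.3)^5 · (1.8/3.3)^0 ≈ 0.0194.

0.0194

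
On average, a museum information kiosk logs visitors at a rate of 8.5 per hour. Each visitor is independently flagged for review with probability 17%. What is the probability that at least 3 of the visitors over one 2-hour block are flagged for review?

0.5517

Thinning: the visitors that are flagged for review themselves form a Poisson process with rate 0.17 × 8.5 = 1.445 per hour.
Over the interval, μ = 1.445 × 2 = 2.89 (a 2-hour block = 2 hours).
P(N ≥ 3) = 1 − P(N ≤ 2) ≈ 0.5517.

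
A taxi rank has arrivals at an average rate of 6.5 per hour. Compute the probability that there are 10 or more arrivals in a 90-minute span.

Over the interval, μ = 6.5 × 1.5 = 9.75 (a 90-minute span = 1.5 hours).
P(N ≥ 10) = 1 − P(N ≤ 9) = 1 − Σ_{j=0}^{9} e^(−μ) μ^j/j! ≈ 0.5104.

0.5104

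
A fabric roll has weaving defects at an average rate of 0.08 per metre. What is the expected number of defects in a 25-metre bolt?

2

E[N] = λt = 0.08 × 25 = 2 (a 25-metre bolt = 25 metres).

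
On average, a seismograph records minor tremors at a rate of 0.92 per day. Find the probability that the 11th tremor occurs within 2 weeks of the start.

0.7379

Over the interval, μ = 0.92 × 14 = 12.88 (2 weeks = 14 days).
The 11th arrival falls in the interval iff at least 11 events occur there: P(S_11 ≤ t) = P(N ≥ 11) = 1 − P(N ≤ 10) ≈ 0.7379.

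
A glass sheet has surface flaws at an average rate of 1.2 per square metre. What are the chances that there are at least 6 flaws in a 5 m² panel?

Over the interval, μ = 1.2 × 5 = 6 (a 5 m² panel = 5 square metres).
P(N ≥ 6) = 1 − P(N ≤ 5) = 1 − Σ_{j=0}^{5} e^(−μ) μ^j/j! ≈ 0.5543.

0.5543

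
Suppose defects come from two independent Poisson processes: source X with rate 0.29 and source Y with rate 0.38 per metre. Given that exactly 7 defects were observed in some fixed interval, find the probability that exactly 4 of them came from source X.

Given the total, each event is independently from source X with probability p = λ_X/(λ_X+λ_Y) = 0.29/0.67 ≈ 0.4328.
So K ~ Binomial(7, 0.29/0.67): P(K = 4) = C(7,4) · (0.29/0.67)^4 · (0.38/0.67)^3 ≈ 0.2241.

0.2241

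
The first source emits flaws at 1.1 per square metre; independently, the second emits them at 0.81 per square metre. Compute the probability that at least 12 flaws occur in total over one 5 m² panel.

Independent Poisson processes superpose: combined rate λ = 1.1 + 0.81 = 1.91 per square metre.
Over the interval, μ = 1.91 × 5 = 9.55 (a 5 m² panel = 5 square metres).
P(N ≥ 12) = 1 − P(N ≤ 11) ≈ 0.2534.

0.2534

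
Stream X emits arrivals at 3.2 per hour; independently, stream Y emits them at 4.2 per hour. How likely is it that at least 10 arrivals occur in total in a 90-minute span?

Independent Poisson processes superpose: combined rate λ = 3.2 + 4.2 = 7.4 per hour.
Over the interval, μ = 7.4 × 1.5 = 11.1 (a 90-minute span = 1.5 hours).
P(N ≥ 10) = 1 − P(N ≤ 9) ≈ 0.6702.

0.6702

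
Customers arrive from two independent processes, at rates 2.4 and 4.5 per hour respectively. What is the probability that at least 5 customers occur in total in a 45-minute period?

0.5897

Independent Poisson processes superpose: combined rate λ = 2.4 + 4.5 = 6.9 per hour.
Over the interval, μ = 6.9 × 0.75 = 5.175 (a 45-minute period = 0.75 hours).
P(N ≥ 5) = 1 − P(N ≤ 4) ≈ 0.5897.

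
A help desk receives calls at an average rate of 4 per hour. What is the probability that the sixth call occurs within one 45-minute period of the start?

0.0839

Over the interval, μ = 4 × 0.75 = 3 (a 45-minute period = 0.75 hours).
The sixth arrival falls in the interval iff at least 6 events occur there: P(S_6 ≤ t) = P(N ≥ 6) = 1 − P(N ≤ 5) ≈ 0.0839.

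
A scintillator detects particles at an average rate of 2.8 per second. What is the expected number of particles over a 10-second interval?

E[N] = λt = 2.8 × 10 = 28 (a 10-second interval = 10 seconds).

28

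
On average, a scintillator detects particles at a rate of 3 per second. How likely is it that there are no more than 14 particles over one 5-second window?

0.4657

Over the interval, μ = 3 × 5 = 15 (a 5-second window = 5 seconds).
P(N ≤ 14) = Σ_{j=0}^{14} e^(−μ) μ^j/j! ≈ 0.4657.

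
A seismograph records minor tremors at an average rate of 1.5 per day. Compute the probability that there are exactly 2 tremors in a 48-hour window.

Over the interval, μ = 1.5 × 2 = 3 (a 48-hour window = 2 days).
P(N = 2) = e^(−μ) μ^2/2! = e^(−3) · 3^2/2 ≈ 0.2240.

0.2240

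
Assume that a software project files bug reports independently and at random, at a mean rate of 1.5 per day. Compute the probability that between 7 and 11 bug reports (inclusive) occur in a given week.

0.5371

Over the interval, μ = 1.5 × 7 = 10.5 (a week = 7 days).
P(7 ≤ N ≤ 11) = Σ_{j=7}^{11} e^(−10.5) · 10.5^j/j! ≈ 0.5371.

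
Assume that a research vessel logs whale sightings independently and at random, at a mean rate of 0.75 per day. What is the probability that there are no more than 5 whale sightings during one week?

0.5722

Over the interval, μ = 0.75 × 7 = 5.25 (a week = 7 days).
P(N ≤ 5) = Σ_{j=0}^{5} e^(−μ) μ^j/j! ≈ 0.5722.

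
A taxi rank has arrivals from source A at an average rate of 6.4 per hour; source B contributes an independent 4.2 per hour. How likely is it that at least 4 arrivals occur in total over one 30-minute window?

0.7746

Independent Poisson processes superpose: combined rate λ = 6.4 + 4.2 = 10.6 per hour.
Over the interval, μ = 10.6 × 0.5 = 5.3 (a 30-minute window = 0.5 hours).
P(N ≥ 4) = 1 − P(N ≤ 3) ≈ 0.7746.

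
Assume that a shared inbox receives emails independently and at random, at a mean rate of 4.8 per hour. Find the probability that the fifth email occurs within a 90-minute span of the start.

Over the interval, μ = 4.8 × 1.5 = 7.2 (a 90-minute span = 1.5 hours).
The fifth arrival falls in the interval iff at least 5 events occur there: P(S_5 ≤ t) = P(N ≥ 5) = 1 − P(N ≤ 4) ≈ 0.8445.

0.8445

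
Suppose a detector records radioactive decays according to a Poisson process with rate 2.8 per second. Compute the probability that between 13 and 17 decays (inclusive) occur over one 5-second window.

Over the interval, μ = 2.8 × 5 = 14 (a 5-second window = 5 seconds).
P(13 ≤ N ≤ 17) = Σ_{j=13}^{17} e^(−14) · 14^j/j! ≈ 0.4687.

0.4687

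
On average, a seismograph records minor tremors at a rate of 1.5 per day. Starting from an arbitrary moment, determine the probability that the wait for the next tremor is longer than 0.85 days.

The wait for the next event is exponential with rate λ = 1.5 per day.
P(T > 0.85) = e^(−λt) = e^(−1.5 × 0.85) = e^(−1.275) ≈ 0.2794.

0.2794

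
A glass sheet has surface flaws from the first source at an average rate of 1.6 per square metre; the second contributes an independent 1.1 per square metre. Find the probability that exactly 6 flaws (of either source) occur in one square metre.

0.0362

Independent Poisson processes superpose: combined rate λ = 1.6 + 1.1 = 2.7 per square metre.
So μ = 2.7.
P(N = 6) = e^(−2.7) · 2.7^6/6! ≈ 0.0362.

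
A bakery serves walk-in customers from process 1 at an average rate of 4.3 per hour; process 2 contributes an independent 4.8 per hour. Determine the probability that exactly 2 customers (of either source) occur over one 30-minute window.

Independent Poisson processes superpose: combined rate λ = 4.3 + 4.8 = 9.1 per hour.
Over the interval, μ = 9.1 × 0.5 = 4.55 (a 30-minute window = 0.5 hours).
P(N = 2) = e^(−4.55) · 4.55^2/2! ≈ 0.1094.

0.1094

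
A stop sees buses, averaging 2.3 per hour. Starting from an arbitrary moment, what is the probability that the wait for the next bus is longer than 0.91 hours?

The wait for the next event is exponential with rate λ = 2.3 per hour.
P(T > 0.91) = e^(−λt) = e^(−2.3 × 0.91) = e^(−2.093) ≈ 0.1233.

0.1233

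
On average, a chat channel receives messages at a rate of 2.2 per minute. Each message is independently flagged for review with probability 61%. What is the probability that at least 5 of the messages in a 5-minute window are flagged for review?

Thinning: the messages that are flagged for review themselves form a Poisson process with rate 0.61 × 2.2 = 1.342 per minute.
Over the interval, μ = 1.342 × 5 = 6.71 (a 5-minute window = 5 minutes).
P(N ≥ 5) = 1 − P(N ≤ 4) ≈ 0.7989.

0.7989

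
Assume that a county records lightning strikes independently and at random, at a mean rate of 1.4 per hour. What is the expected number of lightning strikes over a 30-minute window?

0.7

E[N] = λt = 1.4 × 0.5 = 0.7 (a 30-minute window = 0.5 hours).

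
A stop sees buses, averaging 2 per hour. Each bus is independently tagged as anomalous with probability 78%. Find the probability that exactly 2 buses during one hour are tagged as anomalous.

Thinning: the buses that are tagged as anomalous themselves form a Poisson process with rate 0.78 × 2 = 1.56 per hour.
So μ = 1.56.
P(N = 2) = e^(−1.56) · 1.56^2/2! ≈ 0.2557.

0.2557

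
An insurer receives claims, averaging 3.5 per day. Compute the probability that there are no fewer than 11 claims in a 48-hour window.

0.0985

Over the interval, μ = 3.5 × 2 = 7 (a 48-hour window = 2 days).
P(N ≥ 11) = 1 − P(N ≤ 10) = 1 − Σ_{j=0}^{10} e^(−μ) μ^j/j! ≈ 0.0985.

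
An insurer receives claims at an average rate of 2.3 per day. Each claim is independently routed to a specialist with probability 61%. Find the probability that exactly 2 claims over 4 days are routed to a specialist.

0.0575

Thinning: the claims that are routed to a specialist themselves form a Poisson process with rate 0.61 × 2.3 = 1.403 per day.
Over the interval, μ = 1.403 × 4 = 5.612 (4 days).
P(N = 2) = e^(−5.612) · 5.612^2/2! ≈ 0.0575.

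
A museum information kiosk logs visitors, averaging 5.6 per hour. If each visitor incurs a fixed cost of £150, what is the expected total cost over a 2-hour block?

£1680

E[N] = 5.6 × 2 = 11.2 (a 2-hour block = 2 hours); E[cost] = 11.2 × £150 = £1680.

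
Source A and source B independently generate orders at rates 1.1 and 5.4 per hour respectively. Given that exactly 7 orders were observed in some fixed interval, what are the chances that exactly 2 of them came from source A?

Given the total, each event is independently from source A with probability p = λ_A/(λ_A+λ_B) = 1.1/6.5 ≈ 0.1692.
So K ~ Binomial(7, 1.1/6.5): P(K = 2) = C(7,2) · (1.1/6.5)^2 · (5.4/6.5)^5 ≈ 0.2380.

0.2380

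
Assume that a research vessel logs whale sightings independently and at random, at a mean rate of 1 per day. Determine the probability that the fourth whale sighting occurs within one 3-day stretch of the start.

0.3528

Over the interval, μ = 1 × 3 = 3 (a 3-day stretch = 3 days).
The fourth arrival falls in the interval iff at least 4 events occur there: P(S_4 ≤ t) = P(N ≥ 4) = 1 − P(N ≤ 3) ≈ 0.3528.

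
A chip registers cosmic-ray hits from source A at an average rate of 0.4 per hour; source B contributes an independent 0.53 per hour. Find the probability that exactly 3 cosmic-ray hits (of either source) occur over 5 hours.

0.1602

Independent Poisson processes superpose: combined rate λ = 0.4 + 0.53 = 0.93 per hour.
Over the interval, μ = 0.93 × 5 = 4.65 (5 hours).
P(N = 3) = e^(−4.65) · 4.65^3/3! ≈ 0.1602.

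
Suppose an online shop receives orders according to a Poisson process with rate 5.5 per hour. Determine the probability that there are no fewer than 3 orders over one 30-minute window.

0.5185

Over the interval, μ = 5.5 × 0.5 = 2.75 (a 30-minute window = 0.5 hours).
P(N ≥ 3) = 1 − P(N ≤ 2) = 1 − Σ_{j=0}^{2} e^(−μ) μ^j/j! ≈ 0.5185.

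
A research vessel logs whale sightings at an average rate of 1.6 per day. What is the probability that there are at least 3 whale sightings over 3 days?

Over the interval, μ = 1.6 × 3 = 4.8 (3 days).
P(N ≥ 3) = 1 − P(N ≤ 2) = 1 − Σ_{j=0}^{2} e^(−μ) μ^j/j! ≈ 0.8575.

0.8575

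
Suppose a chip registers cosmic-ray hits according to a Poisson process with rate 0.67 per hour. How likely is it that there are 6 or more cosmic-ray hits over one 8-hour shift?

0.4469

Over the interval, μ = 0.67 × 8 = 5.36 (an 8-hour shift = 8 hours).
P(N ≥ 6) = 1 − P(N ≤ 5) = 1 − Σ_{j=0}^{5} e^(−μ) μ^j/j! ≈ 0.4469.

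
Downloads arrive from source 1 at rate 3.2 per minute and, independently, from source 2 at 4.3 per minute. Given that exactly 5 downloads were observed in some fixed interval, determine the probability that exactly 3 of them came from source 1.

Given the total, each event is independently from source 1 with probability p = λ_1/(λ_1+λ_2) = 3.2/7.5 ≈ 0.4267.
So K ~ Binomial(5, 3.2/7.5): P(K = 3) = C(5,3) · (3.2/7.5)^3 · (4.3/7.5)^2 ≈ 0.2553.

0.2553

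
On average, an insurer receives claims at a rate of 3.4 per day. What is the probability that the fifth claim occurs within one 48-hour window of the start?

Over the interval, μ = 3.4 × 2 = 6.8 (a 48-hour window = 2 days).
The fifth arrival falls in the interval iff at least 5 events occur there: P(S_5 ≤ t) = P(N ≥ 5) = 1 − P(N ≤ 4) ≈ 0.8080.

0.8080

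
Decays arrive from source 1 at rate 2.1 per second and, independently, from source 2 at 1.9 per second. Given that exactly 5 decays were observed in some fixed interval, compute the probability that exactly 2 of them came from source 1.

0.2954

Given the total, each event is independently from source 1 with probability p = λ_1/(λ_1+λ_2) = 2.1/4 = 0.5250.
So K ~ Binomial(5, 2.1/4): P(K = 2) = C(5,2) · (2.1/4)^2 · (1.9/4)^3 ≈ 0.2954.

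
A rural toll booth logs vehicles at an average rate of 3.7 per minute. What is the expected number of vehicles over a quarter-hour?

55.5

E[N] = λt = 3.7 × 15 = 55.5 (a quarter-hour = 15 minutes).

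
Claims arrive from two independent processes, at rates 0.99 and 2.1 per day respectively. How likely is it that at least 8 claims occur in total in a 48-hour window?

0.2812

Independent Poisson processes superpose: combined rate λ = 0.99 + 2.1 = 3.09 per day.
Over the interval, μ = 3.09 × 2 = 6.18 (a 48-hour window = 2 days).
P(N ≥ 8) = 1 − P(N ≤ 7) ≈ 0.2812.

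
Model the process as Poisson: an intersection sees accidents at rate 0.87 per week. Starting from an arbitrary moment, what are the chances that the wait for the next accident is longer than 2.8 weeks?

The wait for the next event is exponential with rate λ = 0.87 per week.
P(T > 2.8) = e^(−λt) = e^(−0.87 × 2.8) = e^(−2.436) ≈ 0.0875.

0.0875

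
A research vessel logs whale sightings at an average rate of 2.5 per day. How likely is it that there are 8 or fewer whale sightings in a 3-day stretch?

Over the interval, μ = 2.5 × 3 = 7.5 (a 3-day stretch = 3 days).
P(N ≤ 8) = Σ_{j=0}^{8} e^(−μ) μ^j/j! ≈ 0.6620.

0.6620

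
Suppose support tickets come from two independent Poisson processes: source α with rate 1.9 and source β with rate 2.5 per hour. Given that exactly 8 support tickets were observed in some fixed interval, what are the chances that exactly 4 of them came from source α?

Given the total, each event is independently from source α with probability p = λ_α/(λ_α+λ_β) = 1.9/4.4 ≈ 0.4318.
So K ~ Binomial(8, 1.9/4.4): P(K = 4) = C(8,4) · (1.9/4.4)^4 · (2.5/4.4)^4 ≈ 0.2537.

0.2537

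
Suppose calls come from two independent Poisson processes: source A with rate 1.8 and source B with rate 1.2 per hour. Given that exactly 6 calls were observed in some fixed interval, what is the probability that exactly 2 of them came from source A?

Given the total, each event is independently from source A with probability p = λ_A/(λ_A+λ_B) = 1.8/3 = 0.6000.
So K ~ Binomial(6, 1.8/3): P(K = 2) = C(6,2) · (1.8/3)^2 · (1.2/3)^4 ≈ 0.1382.

0.1382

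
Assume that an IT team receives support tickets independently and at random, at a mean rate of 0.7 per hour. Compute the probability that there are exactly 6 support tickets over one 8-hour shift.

0.1584

Over the interval, μ = 0.7 × 8 = 5.6 (an 8-hour shift = 8 hours).
P(N = 6) = e^(−μ) μ^6/6! = e^(−5.6) · 5.6^6/720 ≈ 0.1584.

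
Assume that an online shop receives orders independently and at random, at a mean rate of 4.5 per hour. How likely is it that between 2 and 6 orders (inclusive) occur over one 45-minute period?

0.7942

Over the interval, μ = 4.5 × 0.75 = 3.375 (a 45-minute period = 0.75 hours).
P(2 ≤ N ≤ 6) = Σ_{j=2}^{6} e^(−3.375) · 3.375^j/j! ≈ 0.7942.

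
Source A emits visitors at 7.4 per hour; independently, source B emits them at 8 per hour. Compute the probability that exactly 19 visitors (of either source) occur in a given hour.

0.0616

Independent Poisson processes superpose: combined rate λ = 7.4 + 8 = 15.4 per hour.
So μ = 15.4.
P(N = 19) = e^(−15.4) · 15.4^19/19! ≈ 0.0616.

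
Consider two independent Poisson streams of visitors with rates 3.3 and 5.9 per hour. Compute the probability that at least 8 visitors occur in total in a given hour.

0.6990

Independent Poisson processes superpose: combined rate λ = 3.3 + 5.9 = 9.2 per hour.
So μ = 9.2.
P(N ≥ 8) = 1 − P(N ≤ 7) ≈ 0.6990.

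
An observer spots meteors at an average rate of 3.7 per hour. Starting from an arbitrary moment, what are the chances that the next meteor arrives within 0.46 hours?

0.8177

Inter-arrival times are exponential with rate λ = 3.7 per hour.
P(T ≤ 0.46) = 1 − e^(−λt) = 1 − e^(−3.7 × 0.46) = 1 − e^(−1.702) ≈ 0.8177.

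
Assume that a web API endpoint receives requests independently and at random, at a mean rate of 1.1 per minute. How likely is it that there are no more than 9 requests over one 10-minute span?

Over the interval, μ = 1.1 × 10 = 11 (a 10-minute span = 10 minutes).
P(N ≤ 9) = Σ_{j=0}^{9} e^(−μ) μ^j/j! ≈ 0.3405.

0.3405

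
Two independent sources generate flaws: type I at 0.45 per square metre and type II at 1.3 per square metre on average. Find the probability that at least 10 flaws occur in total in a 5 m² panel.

Independent Poisson processes superpose: combined rate λ = 0.45 + 1.3 = 1.75 per square metre.
Over the interval, μ = 1.75 × 5 = 8.75 (a 5 m² panel = 5 square metres).
P(N ≥ 10) = 1 − P(N ≤ 9) ≈ 0.3797.

0.3797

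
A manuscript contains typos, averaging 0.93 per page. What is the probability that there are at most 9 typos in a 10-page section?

0.5479

Over the interval, μ = 0.93 × 10 = 9.3 (a 10-page section = 10 pages).
P(N ≤ 9) = Σ_{j=0}^{9} e^(−μ) μ^j/j! ≈ 0.5479.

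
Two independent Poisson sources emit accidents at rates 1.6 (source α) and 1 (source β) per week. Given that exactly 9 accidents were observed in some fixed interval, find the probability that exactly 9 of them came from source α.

0.0127

Given the total, each event is independently from source α with probability p = λ_α/(λ_α+λ_β) = 1.6/2.6 ≈ 0.6154.
So K ~ Binomial(9, 1.6/2.6): P(K = 9) = C(9,9) · (1.6/2.6)^9 · (1/2.6)^0 ≈ 0.0127.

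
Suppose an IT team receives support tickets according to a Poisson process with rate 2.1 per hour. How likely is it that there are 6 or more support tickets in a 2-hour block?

Over the interval, μ = 2.1 × 2 = 4.2 (a 2-hour block = 2 hours).
P(N ≥ 6) = 1 − P(N ≤ 5) = 1 − Σ_{j=0}^{5} e^(−μ) μ^j/j! ≈ 0.2469.

0.2469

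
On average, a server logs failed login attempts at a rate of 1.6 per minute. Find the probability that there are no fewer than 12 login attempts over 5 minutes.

Over the interval, μ = 1.6 × 5 = 8 (5 minutes).
P(N ≥ 12) = 1 − P(N ≤ 11) = 1 − Σ_{j=0}^{11} e^(−μ) μ^j/j! ≈ 0.1119.

0.1119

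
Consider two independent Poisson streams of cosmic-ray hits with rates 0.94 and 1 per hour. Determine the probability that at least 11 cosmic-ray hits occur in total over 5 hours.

Independent Poisson processes superpose: combined rate λ = 0.94 + 1 = 1.94 per hour.
Over the interval, μ = 1.94 × 5 = 9.7 (5 hours).
P(N ≥ 11) = 1 − P(N ≤ 10) ≈ 0.3795.

0.3795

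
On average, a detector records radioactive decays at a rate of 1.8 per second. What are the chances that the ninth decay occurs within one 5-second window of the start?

0.5443

Over the interval, μ = 1.8 × 5 = 9 (a 5-second window = 5 seconds).
The ninth arrival falls in the interval iff at least 9 events occur there: P(S_9 ≤ t) = P(N ≥ 9) = 1 − P(N ≤ 8) ≈ 0.5443.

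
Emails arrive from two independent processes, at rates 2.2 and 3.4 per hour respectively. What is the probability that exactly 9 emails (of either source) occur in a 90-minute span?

Independent Poisson processes superpose: combined rate λ = 2.2 + 3.4 = 5.6 per hour.
Over the interval, μ = 5.6 × 1.5 = 8.4 (a 90-minute span = 1.5 hours).
P(N = 9) = e^(−8.4) · 8.4^9/9! ≈ 0.1290.

0.1290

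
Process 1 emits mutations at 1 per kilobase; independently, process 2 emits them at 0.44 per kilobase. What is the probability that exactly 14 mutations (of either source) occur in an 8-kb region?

Independent Poisson processes superpose: combined rate λ = 1 + 0.44 = 1.44 per kilobase.
Over the interval, μ = 1.44 × 8 = 11.52 (an 8-kb region = 8 kilobases).
P(N = 14) = e^(−11.52) · 11.52^14/14! ≈ 0.0826.

0.0826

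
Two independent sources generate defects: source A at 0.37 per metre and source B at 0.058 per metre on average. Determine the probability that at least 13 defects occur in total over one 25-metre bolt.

Independent Poisson processes superpose: combined rate λ = 0.37 + 0.058 = 0.428 per metre.
Over the interval, μ = 0.428 × 25 = 10.7 (a 25-metre bolt = 25 metres).
P(N ≥ 13) = 1 − P(N ≤ 12) ≈ 0.2790.

0.2790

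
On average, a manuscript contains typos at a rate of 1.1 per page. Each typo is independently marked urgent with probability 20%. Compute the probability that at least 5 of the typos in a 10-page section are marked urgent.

Thinning: the typos that are marked urgent themselves form a Poisson process with rate 0.2 × 1.1 = 0.22 per page.
Over the interval, μ = 0.22 × 10 = 2.2 (a 10-page section = 10 pages).
P(N ≥ 5) = 1 − P(N ≤ 4) ≈ 0.0725.

0.0725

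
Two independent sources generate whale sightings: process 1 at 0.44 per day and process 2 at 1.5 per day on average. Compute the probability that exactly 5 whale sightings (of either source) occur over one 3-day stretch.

0.1651

Independent Poisson processes superpose: combined rate λ = 0.44 + 1.5 = 1.94 per day.
Over the interval, μ = 1.94 × 3 = 5.82 (a 3-day stretch = 3 days).
P(N = 5) = e^(−5.82) · 5.82^5/5! ≈ 0.1651.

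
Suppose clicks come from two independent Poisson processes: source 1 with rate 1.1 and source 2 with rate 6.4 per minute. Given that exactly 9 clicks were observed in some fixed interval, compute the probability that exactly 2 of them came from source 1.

Given the total, each event is independently from source 1 with probability p = λ_1/(λ_1+λ_2) = 1.1/7.5 ≈ 0.1467.
So K ~ Binomial(9, 1.1/7.5): P(K = 2) = C(9,2) · (1.1/7.5)^2 · (6.4/7.5)^7 ≈ 0.2552.

0.2552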